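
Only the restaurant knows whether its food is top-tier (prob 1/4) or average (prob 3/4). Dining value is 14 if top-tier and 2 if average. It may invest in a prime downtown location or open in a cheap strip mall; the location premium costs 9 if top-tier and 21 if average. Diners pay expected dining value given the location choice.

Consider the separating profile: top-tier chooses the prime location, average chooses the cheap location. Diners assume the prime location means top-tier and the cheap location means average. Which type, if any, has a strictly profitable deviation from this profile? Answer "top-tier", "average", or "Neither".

Neither

The prime location pays 14; the cheap location pays 2.
top-tier: assigned the prime location, nets 14 − 9 = 5; deviating to the cheap location nets 2.
average: assigned the cheap location, nets 2; deviating to the prime location nets 14 − 21 = -7.
Both types strictly prefer their assigned action; no profitable deviation.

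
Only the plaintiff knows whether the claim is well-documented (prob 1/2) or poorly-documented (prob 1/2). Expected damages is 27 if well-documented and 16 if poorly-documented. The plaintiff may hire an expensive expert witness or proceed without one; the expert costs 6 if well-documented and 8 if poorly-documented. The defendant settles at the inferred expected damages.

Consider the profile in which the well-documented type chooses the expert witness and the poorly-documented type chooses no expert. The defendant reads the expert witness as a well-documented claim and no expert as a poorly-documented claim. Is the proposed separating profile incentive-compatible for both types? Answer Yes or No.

No

Under these beliefs, the expert witness earns settlement 27 and no expert earns settlement 16.
well-documented: the expert witness nets 27 − 6 = 21; no expert nets 16. well-documented prefers the expert witness.
poorly-documented: the expert witness nets 27 − 8 = 19; no expert nets 16. poorly-documented would deviate to the expert witness.
poorly-documented has a profitable deviation, so the profile is not an equilibrium.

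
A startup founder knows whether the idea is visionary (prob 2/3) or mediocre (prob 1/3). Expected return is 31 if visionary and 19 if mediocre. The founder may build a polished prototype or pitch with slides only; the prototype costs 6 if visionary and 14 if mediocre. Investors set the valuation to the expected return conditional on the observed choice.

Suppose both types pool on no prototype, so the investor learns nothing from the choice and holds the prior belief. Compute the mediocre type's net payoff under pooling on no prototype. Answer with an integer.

27

Pooled valuation = 2/3·31 + 1/3·19 = 27.
mediocre pays no cost for no prototype, so net payoff = 27.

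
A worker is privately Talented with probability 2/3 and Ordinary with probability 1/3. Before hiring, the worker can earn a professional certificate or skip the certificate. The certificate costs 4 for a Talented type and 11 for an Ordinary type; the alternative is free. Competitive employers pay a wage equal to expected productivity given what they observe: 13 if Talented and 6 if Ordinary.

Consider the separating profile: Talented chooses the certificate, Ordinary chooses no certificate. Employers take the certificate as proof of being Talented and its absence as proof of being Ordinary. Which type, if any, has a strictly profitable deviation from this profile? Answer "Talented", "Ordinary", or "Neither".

The certificate pays 13; no certificate pays 6.
Talented: assigned the certificate, nets 13 − 4 = 9; deviating to no certificate nets 6.
Ordinary: assigned no certificate, nets 6; deviating to the certificate nets 13 − 11 = 2.
Both types strictly prefer their assigned action; no profitable deviation.

Neither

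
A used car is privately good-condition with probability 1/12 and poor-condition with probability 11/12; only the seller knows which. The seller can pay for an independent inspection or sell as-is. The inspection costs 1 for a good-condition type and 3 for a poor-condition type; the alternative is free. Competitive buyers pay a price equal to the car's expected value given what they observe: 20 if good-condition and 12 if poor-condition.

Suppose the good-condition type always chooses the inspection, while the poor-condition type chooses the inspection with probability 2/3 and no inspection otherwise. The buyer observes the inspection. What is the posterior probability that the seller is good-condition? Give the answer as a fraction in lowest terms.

3/25

P(the inspection) = (1/12)·1 + (11/12)·(2/3) = 25/36.
By Bayes' rule, P(good-condition | the inspection) = (1/12) / (25/36) = 3/25.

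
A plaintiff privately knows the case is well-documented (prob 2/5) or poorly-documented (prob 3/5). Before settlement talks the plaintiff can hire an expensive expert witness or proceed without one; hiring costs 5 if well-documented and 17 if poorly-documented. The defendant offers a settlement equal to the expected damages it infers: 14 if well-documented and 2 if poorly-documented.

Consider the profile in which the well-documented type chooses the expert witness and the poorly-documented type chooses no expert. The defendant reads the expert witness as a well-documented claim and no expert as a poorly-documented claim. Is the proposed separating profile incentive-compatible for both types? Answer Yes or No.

Under these beliefs, the expert witness earns settlement 14 and no expert earns settlement 2.
well-documented: the expert witness nets 14 − 5 = 9; no expert nets 2. well-documented prefers the expert witness.
poorly-documented: the expert witness nets 14 − 17 = -3; no expert nets 2. poorly-documented prefers no expert.
Neither type deviates, so the separating profile is an equilibrium.

Yes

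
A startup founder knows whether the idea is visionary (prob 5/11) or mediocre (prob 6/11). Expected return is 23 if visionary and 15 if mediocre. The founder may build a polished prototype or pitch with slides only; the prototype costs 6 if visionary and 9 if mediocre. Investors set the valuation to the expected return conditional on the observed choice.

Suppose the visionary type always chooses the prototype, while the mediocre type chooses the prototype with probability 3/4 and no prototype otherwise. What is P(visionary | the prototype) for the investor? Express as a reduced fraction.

P(the prototype) = (5/11)·1 + (6/11)·(3/4) = 19/22.
By Bayes' rule, P(visionary | the prototype) = (5/11) / (19/22) = 10/19.

10/19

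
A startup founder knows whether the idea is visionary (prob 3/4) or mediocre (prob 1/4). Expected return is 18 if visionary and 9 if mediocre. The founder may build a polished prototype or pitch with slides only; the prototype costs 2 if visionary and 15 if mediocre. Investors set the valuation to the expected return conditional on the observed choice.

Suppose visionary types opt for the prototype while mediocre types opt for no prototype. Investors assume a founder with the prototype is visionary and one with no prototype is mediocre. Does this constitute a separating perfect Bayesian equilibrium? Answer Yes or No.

Under these beliefs, the prototype earns valuation 18 and no prototype earns valuation 9.
visionary: the prototype nets 18 − 2 = 16; no prototype nets 9. visionary prefers the prototype.
mediocre: the prototype nets 18 − 15 = 3; no prototype nets 9. mediocre prefers no prototype.
Neither type deviates, so the separating profile is an equilibrium.

Yes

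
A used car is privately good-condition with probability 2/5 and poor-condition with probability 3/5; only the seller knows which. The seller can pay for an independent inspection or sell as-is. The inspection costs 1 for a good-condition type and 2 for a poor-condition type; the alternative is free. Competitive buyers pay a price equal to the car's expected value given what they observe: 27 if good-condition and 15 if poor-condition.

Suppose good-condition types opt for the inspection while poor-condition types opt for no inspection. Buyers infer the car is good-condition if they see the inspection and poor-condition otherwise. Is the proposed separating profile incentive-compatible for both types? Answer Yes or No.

Under these beliefs, the inspection earns price 27 and no inspection earns price 15.
good-condition: the inspection nets 27 − 1 = 26; no inspection nets 15. good-condition prefers the inspection.
poor-condition: the inspection nets 27 − 2 = 25; no inspection nets 15. poor-condition would deviate to the inspection.
poor-condition has a profitable deviation, so the profile is not an equilibrium.

No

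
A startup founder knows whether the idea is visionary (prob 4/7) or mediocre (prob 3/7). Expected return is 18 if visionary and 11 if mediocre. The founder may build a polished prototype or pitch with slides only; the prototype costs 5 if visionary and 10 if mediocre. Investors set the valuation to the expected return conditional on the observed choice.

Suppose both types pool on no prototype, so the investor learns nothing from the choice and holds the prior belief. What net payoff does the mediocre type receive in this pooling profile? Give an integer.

Pooled valuation = 4/7·18 + 3/7·11 = 15.
mediocre pays no cost for no prototype, so net payoff = 15.

15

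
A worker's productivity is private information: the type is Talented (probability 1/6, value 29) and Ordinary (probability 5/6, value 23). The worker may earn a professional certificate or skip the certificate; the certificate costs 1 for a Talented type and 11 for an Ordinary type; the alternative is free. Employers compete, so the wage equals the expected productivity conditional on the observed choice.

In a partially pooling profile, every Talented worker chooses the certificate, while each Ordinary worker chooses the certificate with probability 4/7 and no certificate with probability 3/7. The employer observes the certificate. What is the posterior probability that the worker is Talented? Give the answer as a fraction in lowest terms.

P(the certificate) = (1/6)·1 + (5/6)·(4/7) = 9/14.
By Bayes' rule, P(Talented | the certificate) = (1/6) / (9/14) = 7/27.

7/27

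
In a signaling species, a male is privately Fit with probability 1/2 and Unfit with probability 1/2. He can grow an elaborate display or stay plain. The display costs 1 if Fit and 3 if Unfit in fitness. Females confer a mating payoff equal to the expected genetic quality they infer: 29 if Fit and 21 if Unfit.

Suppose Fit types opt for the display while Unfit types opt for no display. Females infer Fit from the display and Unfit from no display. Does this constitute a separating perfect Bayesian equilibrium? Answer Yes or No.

No

Under these beliefs, the display earns mating payoff 29 and no display earns mating payoff 21.
Fit: the display nets 29 − 1 = 28; no display nets 21. Fit prefers the display.
Unfit: the display nets 29 − 3 = 26; no display nets 21. Unfit would deviate to the display.
Unfit has a profitable deviation, so the profile is not an equilibrium.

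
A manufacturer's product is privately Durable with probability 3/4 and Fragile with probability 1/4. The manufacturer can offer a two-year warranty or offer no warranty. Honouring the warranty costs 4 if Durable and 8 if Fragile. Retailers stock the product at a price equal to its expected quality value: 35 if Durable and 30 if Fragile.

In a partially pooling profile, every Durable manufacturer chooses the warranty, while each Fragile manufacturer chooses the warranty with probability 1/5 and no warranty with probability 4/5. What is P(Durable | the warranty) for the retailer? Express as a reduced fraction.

P(the warranty) = (3/4)·1 + (1/4)·(1/5) = 4/5.
By Bayes' rule, P(Durable | the warranty) = (3/4) / (4/5) = 15/16.

15/16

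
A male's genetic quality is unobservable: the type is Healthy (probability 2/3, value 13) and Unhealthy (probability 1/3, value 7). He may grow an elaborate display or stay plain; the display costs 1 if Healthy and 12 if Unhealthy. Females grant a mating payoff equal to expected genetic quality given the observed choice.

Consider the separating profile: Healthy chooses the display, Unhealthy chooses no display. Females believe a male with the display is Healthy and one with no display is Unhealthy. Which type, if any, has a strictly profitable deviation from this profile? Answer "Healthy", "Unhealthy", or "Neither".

The display pays 13; no display pays 7.
Healthy: assigned the display, nets 13 − 1 = 12; deviating to no display nets 7.
Unhealthy: assigned no display, nets 7; deviating to the display nets 13 − 12 = 1.
Both types strictly prefer their assigned action; no profitable deviation.

Neither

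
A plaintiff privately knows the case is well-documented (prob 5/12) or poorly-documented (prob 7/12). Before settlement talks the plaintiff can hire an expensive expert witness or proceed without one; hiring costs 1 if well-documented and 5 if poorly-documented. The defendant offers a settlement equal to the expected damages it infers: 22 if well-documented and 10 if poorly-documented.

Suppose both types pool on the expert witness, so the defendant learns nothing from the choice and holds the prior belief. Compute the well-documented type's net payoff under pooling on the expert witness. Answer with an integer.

Pooled settlement = 5/12·22 + 7/12·10 = 15.
well-documented pays cost 1 for the expert witness, so net payoff = 15 − 1 = 14.

14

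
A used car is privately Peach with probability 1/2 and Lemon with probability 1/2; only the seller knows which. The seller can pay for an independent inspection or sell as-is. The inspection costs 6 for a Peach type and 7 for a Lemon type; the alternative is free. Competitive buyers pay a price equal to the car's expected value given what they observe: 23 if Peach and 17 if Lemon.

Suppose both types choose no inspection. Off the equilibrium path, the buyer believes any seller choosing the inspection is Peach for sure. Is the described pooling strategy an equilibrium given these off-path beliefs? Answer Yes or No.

On path, the buyer holds the prior and pays 1/2·23 + 1/2·17 = 20. Off path (the inspection), believing Peach, it pays 23.
Peach: no inspection nets 20; the inspection nets 23 − 6 = 17. Peach stays.
Lemon: no inspection nets 20; the inspection nets 23 − 7 = 16. Lemon stays.
No type deviates, so pooling is sustained.

Yes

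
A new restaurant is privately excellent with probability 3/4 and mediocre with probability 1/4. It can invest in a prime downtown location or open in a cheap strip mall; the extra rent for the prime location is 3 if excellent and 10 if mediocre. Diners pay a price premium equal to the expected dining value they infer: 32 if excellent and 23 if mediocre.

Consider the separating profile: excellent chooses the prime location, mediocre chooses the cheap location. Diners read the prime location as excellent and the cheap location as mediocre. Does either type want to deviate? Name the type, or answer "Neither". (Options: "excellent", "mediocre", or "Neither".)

Neither

The prime location pays 32; the cheap location pays 23.
excellent: assigned the prime location, nets 32 − 3 = 29; deviating to the cheap location nets 23.
mediocre: assigned the cheap location, nets 23; deviating to the prime location nets 32 − 10 = 22.
Both types strictly prefer their assigned action; no profitable deviation.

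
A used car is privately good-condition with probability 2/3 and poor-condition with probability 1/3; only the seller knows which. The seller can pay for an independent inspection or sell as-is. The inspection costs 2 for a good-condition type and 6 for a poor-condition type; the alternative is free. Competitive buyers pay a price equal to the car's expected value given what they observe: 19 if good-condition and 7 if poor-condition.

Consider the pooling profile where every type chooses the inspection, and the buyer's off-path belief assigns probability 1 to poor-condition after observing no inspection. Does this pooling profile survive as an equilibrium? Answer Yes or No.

On path, the buyer holds the prior and pays 2/3·19 + 1/3·7 = 15. Off path (no inspection), believing poor-condition, it pays 7.
good-condition: the inspection nets 15 − 2 = 13; no inspection nets 7. good-condition stays.
poor-condition: the inspection nets 15 − 6 = 9; no inspection nets 7. poor-condition stays.
No type deviates, so pooling is sustained.

Yes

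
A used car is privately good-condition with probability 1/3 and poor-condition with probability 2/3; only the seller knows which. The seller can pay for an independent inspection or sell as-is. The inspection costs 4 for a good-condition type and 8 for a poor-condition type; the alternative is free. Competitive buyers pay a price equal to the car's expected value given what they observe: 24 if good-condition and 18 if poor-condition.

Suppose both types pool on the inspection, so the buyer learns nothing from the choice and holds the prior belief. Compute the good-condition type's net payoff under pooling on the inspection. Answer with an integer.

Pooled price = 1/3·24 + 2/3·18 = 20.
good-condition pays cost 4 for the inspection, so net payoff = 20 − 4 = 16.

16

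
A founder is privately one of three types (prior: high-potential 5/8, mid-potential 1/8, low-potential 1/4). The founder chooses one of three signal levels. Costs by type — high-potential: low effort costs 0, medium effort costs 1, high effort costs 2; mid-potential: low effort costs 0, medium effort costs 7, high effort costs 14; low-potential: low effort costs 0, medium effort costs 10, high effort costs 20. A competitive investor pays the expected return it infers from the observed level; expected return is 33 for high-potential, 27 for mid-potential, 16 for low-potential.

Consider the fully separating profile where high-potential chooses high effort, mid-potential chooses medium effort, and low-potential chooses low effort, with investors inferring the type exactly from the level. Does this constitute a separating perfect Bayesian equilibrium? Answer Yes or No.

Separating valuations: high effort → 33, medium effort → 27, low effort → 16.
high-potential (assigned high effort): low effort: 16 − 0 = 16; medium effort: 27 − 1 = 26; high effort: 33 − 2 = 31. high-potential stays.
mid-potential (assigned medium effort): low effort: 16 − 0 = 16; medium effort: 27 − 7 = 20; high effort: 33 − 14 = 19. mid-potential stays.
low-potential (assigned low effort): low effort: 16 − 0 = 16; medium effort: 27 − 10 = 17; high effort: 33 − 20 = 13. low-potential prefers medium effort.
At least one type deviates; the separating profile fails.

No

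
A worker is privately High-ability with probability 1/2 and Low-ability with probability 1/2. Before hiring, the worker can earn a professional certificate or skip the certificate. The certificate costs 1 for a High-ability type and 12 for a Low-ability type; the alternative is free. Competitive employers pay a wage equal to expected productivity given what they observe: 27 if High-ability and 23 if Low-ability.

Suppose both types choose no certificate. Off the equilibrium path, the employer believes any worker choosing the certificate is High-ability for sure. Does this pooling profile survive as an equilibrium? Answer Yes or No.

On path, the employer holds the prior and pays 1/2·27 + 1/2·23 = 25. Off path (the certificate), believing High-ability, it pays 27.
High-ability: no certificate nets 25; the certificate nets 27 − 1 = 26. High-ability would deviate.
Low-ability: no certificate nets 25; the certificate nets 27 − 12 = 15. Low-ability stays.
A type deviates, so pooling fails.

No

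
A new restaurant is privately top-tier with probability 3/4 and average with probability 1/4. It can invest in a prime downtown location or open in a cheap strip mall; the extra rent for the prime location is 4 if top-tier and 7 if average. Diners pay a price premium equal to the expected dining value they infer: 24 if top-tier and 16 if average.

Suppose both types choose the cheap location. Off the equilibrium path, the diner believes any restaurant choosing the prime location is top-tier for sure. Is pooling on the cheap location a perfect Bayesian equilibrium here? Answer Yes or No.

Yes

On path, the diner holds the prior and pays 3/4·24 + 1/4·16 = 22. Off path (the prime location), believing top-tier, it pays 24.
top-tier: the cheap location nets 22; the prime location nets 24 − 4 = 20. top-tier stays.
average: the cheap location nets 22; the prime location nets 24 − 7 = 17. average stays.
No type deviates, so pooling is sustained.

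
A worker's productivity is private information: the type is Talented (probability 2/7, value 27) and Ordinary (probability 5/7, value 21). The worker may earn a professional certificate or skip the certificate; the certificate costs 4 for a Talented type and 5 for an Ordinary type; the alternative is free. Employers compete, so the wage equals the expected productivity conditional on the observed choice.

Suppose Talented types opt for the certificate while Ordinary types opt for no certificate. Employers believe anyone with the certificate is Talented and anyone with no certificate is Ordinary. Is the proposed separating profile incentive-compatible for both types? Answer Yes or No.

Under these beliefs, the certificate earns wage 27 and no certificate earns wage 21.
Talented: the certificate nets 27 − 4 = 23; no certificate nets 21. Talented prefers the certificate.
Ordinary: the certificate nets 27 − 5 = 22; no certificate nets 21. Ordinary would deviate to the certificate.
Ordinary has a profitable deviation, so the profile is not an equilibrium.

No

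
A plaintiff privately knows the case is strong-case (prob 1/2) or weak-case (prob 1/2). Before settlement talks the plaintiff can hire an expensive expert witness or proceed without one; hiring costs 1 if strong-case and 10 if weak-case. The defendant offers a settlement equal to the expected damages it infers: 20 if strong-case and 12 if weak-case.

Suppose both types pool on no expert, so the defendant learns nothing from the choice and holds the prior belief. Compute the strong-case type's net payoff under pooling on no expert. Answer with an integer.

16

Pooled settlement = 1/2·20 + 1/2·12 = 16.
strong-case pays no cost for no expert, so net payoff = 16.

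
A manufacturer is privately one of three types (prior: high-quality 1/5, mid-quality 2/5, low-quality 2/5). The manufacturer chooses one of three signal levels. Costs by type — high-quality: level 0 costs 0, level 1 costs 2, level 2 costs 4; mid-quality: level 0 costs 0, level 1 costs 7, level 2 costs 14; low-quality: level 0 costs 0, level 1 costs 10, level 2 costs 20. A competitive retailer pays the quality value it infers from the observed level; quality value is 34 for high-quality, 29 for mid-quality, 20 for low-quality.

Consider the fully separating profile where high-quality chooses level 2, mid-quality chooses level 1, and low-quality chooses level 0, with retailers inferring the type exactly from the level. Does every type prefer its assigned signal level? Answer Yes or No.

Yes

Separating prices: level 2 → 34, level 1 → 29, level 0 → 20.
high-quality (assigned level 2): level 0: 20 − 0 = 20; level 1: 29 − 2 = 27; level 2: 34 − 4 = 30. high-quality stays.
mid-quality (assigned level 1): level 0: 20 − 0 = 20; level 1: 29 − 7 = 22; level 2: 34 − 14 = 20. mid-quality stays.
low-quality (assigned level 0): level 0: 20 − 0 = 20; level 1: 29 − 10 = 19; level 2: 34 − 20 = 14. low-quality stays.
Every type prefers its assigned level; separation holds.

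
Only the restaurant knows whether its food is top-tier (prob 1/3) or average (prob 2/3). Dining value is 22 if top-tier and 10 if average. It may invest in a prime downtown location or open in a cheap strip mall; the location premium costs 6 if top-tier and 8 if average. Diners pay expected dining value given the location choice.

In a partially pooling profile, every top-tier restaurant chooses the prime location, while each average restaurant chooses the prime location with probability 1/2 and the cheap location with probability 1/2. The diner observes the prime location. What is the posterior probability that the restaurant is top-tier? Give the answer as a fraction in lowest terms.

P(the prime location) = (1/3)·1 + (2/3)·(1/2) = 2/3.
By Bayes' rule, P(top-tier | the prime location) = (1/3) / (2/3) = 1/2.

1/2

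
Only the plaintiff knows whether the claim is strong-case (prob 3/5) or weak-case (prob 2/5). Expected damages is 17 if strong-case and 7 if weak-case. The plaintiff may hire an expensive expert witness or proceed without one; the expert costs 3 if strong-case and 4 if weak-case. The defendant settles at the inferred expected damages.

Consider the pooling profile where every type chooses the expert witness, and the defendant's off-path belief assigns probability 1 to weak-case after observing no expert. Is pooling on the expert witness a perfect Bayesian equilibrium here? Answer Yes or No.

On path, the defendant holds the prior and pays 3/5·17 + 2/5·7 = 13. Off path (no expert), believing weak-case, it pays 7.
strong-case: the expert witness nets 13 − 3 = 10; no expert nets 7. strong-case stays.
weak-case: the expert witness nets 13 − 4 = 9; no expert nets 7. weak-case stays.
No type deviates, so pooling is sustained.

Yes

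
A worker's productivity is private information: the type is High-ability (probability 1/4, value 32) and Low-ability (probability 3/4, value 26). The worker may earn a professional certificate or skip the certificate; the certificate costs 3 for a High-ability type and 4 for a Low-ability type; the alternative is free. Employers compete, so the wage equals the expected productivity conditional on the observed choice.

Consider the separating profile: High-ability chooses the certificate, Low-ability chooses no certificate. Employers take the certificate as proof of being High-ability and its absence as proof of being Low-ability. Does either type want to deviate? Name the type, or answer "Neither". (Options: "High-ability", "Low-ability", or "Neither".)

Low-ability

The certificate pays 32; no certificate pays 26.
High-ability: assigned the certificate, nets 32 − 3 = 29; deviating to no certificate nets 26.
Low-ability: assigned no certificate, nets 26; deviating to the certificate nets 32 − 4 = 28.
The Low-ability type gains 2 by deviating.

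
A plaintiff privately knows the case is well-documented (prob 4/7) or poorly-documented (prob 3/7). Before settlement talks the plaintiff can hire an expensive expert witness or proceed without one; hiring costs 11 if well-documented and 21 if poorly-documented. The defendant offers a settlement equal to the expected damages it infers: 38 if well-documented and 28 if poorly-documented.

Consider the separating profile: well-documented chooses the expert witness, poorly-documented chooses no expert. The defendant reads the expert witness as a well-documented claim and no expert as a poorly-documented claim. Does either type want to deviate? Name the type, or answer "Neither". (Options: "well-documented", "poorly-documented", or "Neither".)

The expert witness pays 38; no expert pays 28.
well-documented: assigned the expert witness, nets 38 − 11 = 27; deviating to no expert nets 28.
poorly-documented: assigned no expert, nets 28; deviating to the expert witness nets 38 − 21 = 17.
The well-documented type gains 1 by deviating.

well-documented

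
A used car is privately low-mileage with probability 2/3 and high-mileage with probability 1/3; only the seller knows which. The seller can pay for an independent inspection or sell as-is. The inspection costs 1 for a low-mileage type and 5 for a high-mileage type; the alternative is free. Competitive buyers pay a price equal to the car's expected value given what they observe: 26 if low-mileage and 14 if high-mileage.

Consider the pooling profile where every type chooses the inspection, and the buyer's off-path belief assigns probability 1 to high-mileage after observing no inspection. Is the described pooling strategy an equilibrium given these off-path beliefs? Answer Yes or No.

Yes

On path, the buyer holds the prior and pays 2/3·26 + 1/3·14 = 22. Off path (no inspection), believing high-mileage, it pays 14.
low-mileage: the inspection nets 22 − 1 = 21; no inspection nets 14. low-mileage stays.
high-mileage: the inspection nets 22 − 5 = 17; no inspection nets 14. high-mileage stays.
No type deviates, so pooling is sustained.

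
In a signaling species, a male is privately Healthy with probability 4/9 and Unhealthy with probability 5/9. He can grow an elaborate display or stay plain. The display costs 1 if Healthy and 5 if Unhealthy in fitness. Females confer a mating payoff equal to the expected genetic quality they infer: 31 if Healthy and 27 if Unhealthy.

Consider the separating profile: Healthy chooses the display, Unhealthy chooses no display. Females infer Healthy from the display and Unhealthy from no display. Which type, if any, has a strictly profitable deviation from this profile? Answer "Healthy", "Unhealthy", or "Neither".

Neither

The display pays 31; no display pays 27.
Healthy: assigned the display, nets 31 − 1 = 30; deviating to no display nets 27.
Unhealthy: assigned no display, nets 27; deviating to the display nets 31 − 5 = 26.
Both types strictly prefer their assigned action; no profitable deviation.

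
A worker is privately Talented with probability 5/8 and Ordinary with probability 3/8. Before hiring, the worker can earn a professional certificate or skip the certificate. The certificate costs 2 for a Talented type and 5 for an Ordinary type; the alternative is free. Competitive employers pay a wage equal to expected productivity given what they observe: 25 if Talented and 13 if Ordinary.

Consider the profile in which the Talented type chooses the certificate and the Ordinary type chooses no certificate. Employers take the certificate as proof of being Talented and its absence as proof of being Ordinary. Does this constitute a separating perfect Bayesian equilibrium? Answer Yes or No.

Under these beliefs, the certificate earns wage 25 and no certificate earns wage 13.
Talented: the certificate nets 25 − 2 = 23; no certificate nets 13. Talented prefers the certificate.
Ordinary: the certificate nets 25 − 5 = 20; no certificate nets 13. Ordinary would deviate to the certificate.
Ordinary has a profitable deviation, so the profile is not an equilibrium.

No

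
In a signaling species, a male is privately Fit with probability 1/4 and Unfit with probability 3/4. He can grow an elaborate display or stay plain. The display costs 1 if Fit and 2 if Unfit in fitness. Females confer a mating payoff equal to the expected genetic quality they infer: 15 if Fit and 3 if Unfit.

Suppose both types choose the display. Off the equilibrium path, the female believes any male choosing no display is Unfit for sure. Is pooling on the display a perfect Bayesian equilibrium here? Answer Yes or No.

Yes

On path, the female holds the prior and pays 1/4·15 + 3/4·3 = 6. Off path (no display), believing Unfit, it pays 3.
Fit: the display nets 6 − 1 = 5; no display nets 3. Fit stays.
Unfit: the display nets 6 − 2 = 4; no display nets 3. Unfit stays.
No type deviates, so pooling is sustained.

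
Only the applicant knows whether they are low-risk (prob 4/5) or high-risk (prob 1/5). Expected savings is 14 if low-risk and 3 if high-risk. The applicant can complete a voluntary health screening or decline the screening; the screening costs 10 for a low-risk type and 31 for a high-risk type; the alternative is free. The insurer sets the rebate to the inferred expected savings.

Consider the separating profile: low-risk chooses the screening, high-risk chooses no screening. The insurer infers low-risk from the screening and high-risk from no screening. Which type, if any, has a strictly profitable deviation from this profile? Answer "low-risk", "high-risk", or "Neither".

Neither

The screening pays 14; no screening pays 3.
low-risk: assigned the screening, nets 14 − 10 = 4; deviating to no screening nets 3.
high-risk: assigned no screening, nets 3; deviating to the screening nets 14 − 31 = -17.
Both types strictly prefer their assigned action; no profitable deviation.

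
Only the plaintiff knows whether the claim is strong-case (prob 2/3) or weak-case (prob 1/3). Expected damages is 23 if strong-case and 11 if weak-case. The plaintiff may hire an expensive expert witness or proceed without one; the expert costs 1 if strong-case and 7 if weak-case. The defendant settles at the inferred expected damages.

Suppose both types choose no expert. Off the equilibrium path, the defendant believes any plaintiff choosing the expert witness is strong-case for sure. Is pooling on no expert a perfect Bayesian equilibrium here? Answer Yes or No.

No

On path, the defendant holds the prior and pays 2/3·23 + 1/3·11 = 19. Off path (the expert witness), believing strong-case, it pays 23.
strong-case: no expert nets 19; the expert witness nets 23 − 1 = 22. strong-case would deviate.
weak-case: no expert nets 19; the expert witness nets 23 − 7 = 16. weak-case stays.
A type deviates, so pooling fails.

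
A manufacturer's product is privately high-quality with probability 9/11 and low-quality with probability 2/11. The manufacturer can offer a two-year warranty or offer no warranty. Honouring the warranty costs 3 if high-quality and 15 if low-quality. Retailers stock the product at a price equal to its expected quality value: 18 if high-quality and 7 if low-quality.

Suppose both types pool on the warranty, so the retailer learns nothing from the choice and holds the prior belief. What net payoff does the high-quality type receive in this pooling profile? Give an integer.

13

Pooled price = 9/11·18 + 2/11·7 = 16.
high-quality pays cost 3 for the warranty, so net payoff = 16 − 3 = 13.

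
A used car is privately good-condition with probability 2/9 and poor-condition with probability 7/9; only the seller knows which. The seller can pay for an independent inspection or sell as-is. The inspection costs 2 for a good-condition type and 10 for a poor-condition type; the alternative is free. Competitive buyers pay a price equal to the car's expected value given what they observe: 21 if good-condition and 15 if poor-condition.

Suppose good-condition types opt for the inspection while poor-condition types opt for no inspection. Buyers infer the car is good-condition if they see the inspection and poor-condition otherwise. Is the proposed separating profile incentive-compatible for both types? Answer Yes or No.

Under these beliefs, the inspection earns price 21 and no inspection earns price 15.
good-condition: the inspection nets 21 − 2 = 19; no inspection nets 15. good-condition prefers the inspection.
poor-condition: the inspection nets 21 − 10 = 11; no inspection nets 15. poor-condition prefers no inspection.
Neither type deviates, so the separating profile is an equilibrium.

Yes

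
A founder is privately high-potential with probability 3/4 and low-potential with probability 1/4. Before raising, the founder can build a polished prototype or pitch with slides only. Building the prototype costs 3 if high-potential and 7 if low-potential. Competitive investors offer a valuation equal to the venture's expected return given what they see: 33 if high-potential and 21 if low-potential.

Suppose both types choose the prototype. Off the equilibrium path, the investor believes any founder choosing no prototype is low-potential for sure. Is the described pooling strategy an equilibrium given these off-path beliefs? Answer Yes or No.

On path, the investor holds the prior and pays 3/4·33 + 1/4·21 = 30. Off path (no prototype), believing low-potential, it pays 21.
high-potential: the prototype nets 30 − 3 = 27; no prototype nets 21. high-potential stays.
low-potential: the prototype nets 30 − 7 = 23; no prototype nets 21. low-potential stays.
No type deviates, so pooling is sustained.

Yes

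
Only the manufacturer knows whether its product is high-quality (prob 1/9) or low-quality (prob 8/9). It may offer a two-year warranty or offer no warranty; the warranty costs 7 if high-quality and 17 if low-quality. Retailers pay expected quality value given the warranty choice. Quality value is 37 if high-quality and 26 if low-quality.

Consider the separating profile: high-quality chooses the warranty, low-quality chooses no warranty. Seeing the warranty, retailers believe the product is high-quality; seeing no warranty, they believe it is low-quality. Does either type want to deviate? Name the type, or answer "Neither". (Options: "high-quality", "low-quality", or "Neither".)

The warranty pays 37; no warranty pays 26.
high-quality: assigned the warranty, nets 37 − 7 = 30; deviating to no warranty nets 26.
low-quality: assigned no warranty, nets 26; deviating to the warranty nets 37 − 17 = 20.
Both types strictly prefer their assigned action; no profitable deviation.

Neither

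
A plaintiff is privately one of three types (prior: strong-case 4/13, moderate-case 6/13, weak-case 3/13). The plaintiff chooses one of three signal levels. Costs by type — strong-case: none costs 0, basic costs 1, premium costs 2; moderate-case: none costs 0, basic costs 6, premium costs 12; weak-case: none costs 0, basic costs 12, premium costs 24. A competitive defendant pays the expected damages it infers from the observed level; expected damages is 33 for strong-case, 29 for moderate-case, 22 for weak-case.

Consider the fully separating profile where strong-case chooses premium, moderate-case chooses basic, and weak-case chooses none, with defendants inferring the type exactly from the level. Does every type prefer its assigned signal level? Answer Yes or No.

Separating settlements: premium → 33, basic → 29, none → 22.
strong-case (assigned premium): none: 22 − 0 = 22; basic: 29 − 1 = 28; premium: 33 − 2 = 31. strong-case stays.
moderate-case (assigned basic): none: 22 − 0 = 22; basic: 29 − 6 = 23; premium: 33 − 12 = 21. moderate-case stays.
weak-case (assigned none): none: 22 − 0 = 22; basic: 29 − 12 = 17; premium: 33 − 24 = 9. weak-case stays.
Every type prefers its assigned level; separation holds.

Yes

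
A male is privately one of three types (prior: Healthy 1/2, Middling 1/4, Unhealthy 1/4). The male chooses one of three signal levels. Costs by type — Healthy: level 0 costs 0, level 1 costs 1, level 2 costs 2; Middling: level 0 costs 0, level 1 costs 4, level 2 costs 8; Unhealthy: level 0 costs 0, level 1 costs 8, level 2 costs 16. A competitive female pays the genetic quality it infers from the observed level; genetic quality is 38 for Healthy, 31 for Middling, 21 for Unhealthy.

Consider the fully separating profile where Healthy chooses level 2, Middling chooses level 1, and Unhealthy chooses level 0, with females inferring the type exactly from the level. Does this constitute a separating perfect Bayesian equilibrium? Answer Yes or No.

No

Separating mating payoffs: level 2 → 38, level 1 → 31, level 0 → 21.
Healthy (assigned level 2): level 0: 21 − 0 = 21; level 1: 31 − 1 = 30; level 2: 38 − 2 = 36. Healthy stays.
Middling (assigned level 1): level 0: 21 − 0 = 21; level 1: 31 − 4 = 27; level 2: 38 − 8 = 30. Middling prefers level 2.
Unhealthy (assigned level 0): level 0: 21 − 0 = 21; level 1: 31 − 8 = 23; level 2: 38 − 16 = 22. Unhealthy prefers level 1.
At least one type deviates; the separating profile fails.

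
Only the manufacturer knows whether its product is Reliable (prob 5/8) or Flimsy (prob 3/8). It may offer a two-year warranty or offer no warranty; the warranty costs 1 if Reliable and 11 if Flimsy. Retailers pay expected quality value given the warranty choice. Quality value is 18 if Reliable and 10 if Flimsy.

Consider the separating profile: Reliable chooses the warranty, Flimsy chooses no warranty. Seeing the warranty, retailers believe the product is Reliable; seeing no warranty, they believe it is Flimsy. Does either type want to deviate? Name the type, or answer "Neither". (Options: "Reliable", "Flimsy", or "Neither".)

The warranty pays 18; no warranty pays 10.
Reliable: assigned the warranty, nets 18 − 1 = 17; deviating to no warranty nets 10.
Flimsy: assigned no warranty, nets 10; deviating to the warranty nets 18 − 11 = 7.
Both types strictly prefer their assigned action; no profitable deviation.

Neither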